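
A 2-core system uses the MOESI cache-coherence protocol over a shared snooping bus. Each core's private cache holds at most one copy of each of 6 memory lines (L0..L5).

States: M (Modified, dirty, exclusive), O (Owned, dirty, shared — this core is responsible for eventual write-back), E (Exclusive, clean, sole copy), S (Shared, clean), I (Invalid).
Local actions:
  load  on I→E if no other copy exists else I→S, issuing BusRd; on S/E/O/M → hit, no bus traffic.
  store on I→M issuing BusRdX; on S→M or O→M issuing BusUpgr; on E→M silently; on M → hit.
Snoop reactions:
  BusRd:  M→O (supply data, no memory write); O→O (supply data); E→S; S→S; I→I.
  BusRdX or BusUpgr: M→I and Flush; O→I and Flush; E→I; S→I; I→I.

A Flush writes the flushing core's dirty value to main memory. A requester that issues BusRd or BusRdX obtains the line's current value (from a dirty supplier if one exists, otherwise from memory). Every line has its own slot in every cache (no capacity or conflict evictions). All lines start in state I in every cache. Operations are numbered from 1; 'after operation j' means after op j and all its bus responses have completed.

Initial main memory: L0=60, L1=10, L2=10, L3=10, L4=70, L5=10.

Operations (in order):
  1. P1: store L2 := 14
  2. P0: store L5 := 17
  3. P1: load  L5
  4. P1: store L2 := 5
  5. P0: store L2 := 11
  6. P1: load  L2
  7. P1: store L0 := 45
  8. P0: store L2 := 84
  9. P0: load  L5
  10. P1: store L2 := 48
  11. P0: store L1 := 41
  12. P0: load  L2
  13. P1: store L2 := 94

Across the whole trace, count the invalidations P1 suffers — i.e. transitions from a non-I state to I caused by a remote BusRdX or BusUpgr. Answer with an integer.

[1] P1: store L2 := 14 | P0:I, P1:M(14) | bus: BusRdX
[2] P0: store L5 := 17 | P0:M(17), P1:I | bus: BusRdX
[3] P1: load  L5 | P0:O(17), P1:S(17) | bus: BusRd
[4] P1: store L2 := 5 | P0:I, P1:M(5) | bus: none
[5] P0: store L2 := 11 | P0:M(11), P1:I | bus: BusRdX,Flush
[6] P1: load  L2 | P0:O(11), P1:S(11) | bus: BusRd
[7] P1: store L0 := 45 | P0:I, P1:M(45) | bus: BusRdX
[8] P0: store L2 := 84 | P0:M(84), P1:I | bus: BusUpgr
[9] P0: load  L5 | P0:O(17), P1:S(17) | bus: none
[10] P1: store L2 := 48 | P0:I, P1:M(48) | bus: BusRdX,Flush
[11] P0: store L1 := 41 | P0:M(41), P1:I | bus: BusRdX
[12] P0: load  L2 | P0:S(48), P1:O(48) | bus: BusRd
[13] P1: store L2 := 94 | P0:I, P1:M(94) | bus: BusUpgr

invalidations = 2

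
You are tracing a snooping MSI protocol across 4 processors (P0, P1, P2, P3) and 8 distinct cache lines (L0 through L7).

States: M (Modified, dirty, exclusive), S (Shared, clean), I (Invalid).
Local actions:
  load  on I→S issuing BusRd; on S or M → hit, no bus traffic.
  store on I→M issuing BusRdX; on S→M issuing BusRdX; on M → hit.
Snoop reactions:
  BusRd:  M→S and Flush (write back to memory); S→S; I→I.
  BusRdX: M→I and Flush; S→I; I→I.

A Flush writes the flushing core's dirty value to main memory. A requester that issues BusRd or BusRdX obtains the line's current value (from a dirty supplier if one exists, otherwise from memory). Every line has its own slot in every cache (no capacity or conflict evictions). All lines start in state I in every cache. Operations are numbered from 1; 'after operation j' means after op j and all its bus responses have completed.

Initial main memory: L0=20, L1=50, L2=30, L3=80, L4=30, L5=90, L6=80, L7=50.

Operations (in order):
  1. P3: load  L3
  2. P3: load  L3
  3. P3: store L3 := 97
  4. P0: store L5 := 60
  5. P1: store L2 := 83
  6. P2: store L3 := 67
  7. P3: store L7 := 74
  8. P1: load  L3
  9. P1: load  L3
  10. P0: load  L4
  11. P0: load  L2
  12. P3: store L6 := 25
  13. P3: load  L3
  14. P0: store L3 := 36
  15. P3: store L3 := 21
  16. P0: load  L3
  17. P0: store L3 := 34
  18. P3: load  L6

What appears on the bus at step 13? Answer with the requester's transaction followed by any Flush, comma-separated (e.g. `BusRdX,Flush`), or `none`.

bus = BusRd

  op1 P3: load  L3 → I/I/I/S on L3; bus BusRd; mem=80
  op2 P3: load  L3 → I/I/I/S on L3; bus (none); mem=80
  op3 P3: store L3 := 97 → I/I/I/M on L3; bus BusRdX; mem=80
  op4 P0: store L5 := 60 → M/I/I/I on L5; bus BusRdX; mem=90
  op5 P1: store L2 := 83 → I/M/I/I on L2; bus BusRdX; mem=30
  op6 P2: store L3 := 67 → I/I/M/I on L3; bus BusRdX Flush; mem=97
  op7 P3: store L7 := 74 → I/I/I/M on L7; bus BusRdX; mem=50
  op8 P1: load  L3 → I/S/S/I on L3; bus BusRd Flush; mem=67
  op9 P1: load  L3 → I/S/S/I on L3; bus (none); mem=67
  op10 P0: load  L4 → S/I/I/I on L4; bus BusRd; mem=30
  op11 P0: load  L2 → S/S/I/I on L2; bus BusRd Flush; mem=83
  op12 P3: store L6 := 25 → I/I/I/M on L6; bus BusRdX; mem=80
  op13 P3: load  L3 → I/S/S/S on L3; bus BusRd; mem=67
  op14 P0: store L3 := 36 → M/I/I/I on L3; bus BusRdX; mem=67
  op15 P3: store L3 := 21 → I/I/I/M on L3; bus BusRdX Flush; mem=36
  op16 P0: load  L3 → S/I/I/S on L3; bus BusRd Flush; mem=21
  op17 P0: store L3 := 34 → M/I/I/I on L3; bus BusRdX; mem=21
  op18 P3: load  L6 → I/I/I/M on L6; bus (none); mem=80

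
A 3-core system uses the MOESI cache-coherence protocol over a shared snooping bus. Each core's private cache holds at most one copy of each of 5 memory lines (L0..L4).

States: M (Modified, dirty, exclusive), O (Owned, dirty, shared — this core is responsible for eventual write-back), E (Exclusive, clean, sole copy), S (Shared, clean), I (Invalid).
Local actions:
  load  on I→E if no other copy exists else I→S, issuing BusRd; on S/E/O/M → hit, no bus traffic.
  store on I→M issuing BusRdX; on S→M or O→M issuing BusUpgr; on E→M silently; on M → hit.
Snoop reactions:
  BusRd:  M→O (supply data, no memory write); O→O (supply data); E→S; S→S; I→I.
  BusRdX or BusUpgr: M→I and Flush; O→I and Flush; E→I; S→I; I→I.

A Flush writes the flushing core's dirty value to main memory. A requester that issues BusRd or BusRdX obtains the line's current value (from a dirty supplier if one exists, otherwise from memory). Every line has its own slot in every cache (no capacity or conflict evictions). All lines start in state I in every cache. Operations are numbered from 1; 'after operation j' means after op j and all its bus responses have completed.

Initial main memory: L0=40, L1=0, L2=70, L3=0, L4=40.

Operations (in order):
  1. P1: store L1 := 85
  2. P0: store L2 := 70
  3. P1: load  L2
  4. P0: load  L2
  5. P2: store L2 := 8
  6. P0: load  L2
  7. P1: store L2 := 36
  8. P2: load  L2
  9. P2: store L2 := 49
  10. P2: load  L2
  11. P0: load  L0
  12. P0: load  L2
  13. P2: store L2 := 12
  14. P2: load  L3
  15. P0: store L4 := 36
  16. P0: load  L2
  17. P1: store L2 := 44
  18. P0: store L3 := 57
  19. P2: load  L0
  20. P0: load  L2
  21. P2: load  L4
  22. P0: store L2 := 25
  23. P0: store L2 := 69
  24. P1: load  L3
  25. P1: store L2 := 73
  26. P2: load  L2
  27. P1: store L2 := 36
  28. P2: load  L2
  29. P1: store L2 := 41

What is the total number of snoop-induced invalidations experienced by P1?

1. P1: store L1 := 85  bus=[BusRdX]  L1: P0=I P1=M P2=I  mem[L1]=0
2. P0: store L2 := 70  bus=[BusRdX]  L2: P0=M P1=I P2=I  mem[L2]=70
3. P1: load  L2  bus=[BusRd]  L2: P0=O P1=S P2=I  mem[L2]=70
4. P0: load  L2  bus=[-]  L2: P0=O P1=S P2=I  mem[L2]=70
5. P2: store L2 := 8  bus=[BusRdX,Flush]  L2: P0=I P1=I P2=M  mem[L2]=70
6. P0: load  L2  bus=[BusRd]  L2: P0=S P1=I P2=O  mem[L2]=70
7. P1: store L2 := 36  bus=[BusRdX,Flush]  L2: P0=I P1=M P2=I  mem[L2]=8
8. P2: load  L2  bus=[BusRd]  L2: P0=I P1=O P2=S  mem[L2]=8
9. P2: store L2 := 49  bus=[BusUpgr,Flush]  L2: P0=I P1=I P2=M  mem[L2]=36
10. P2: load  L2  bus=[-]  L2: P0=I P1=I P2=M  mem[L2]=36
11. P0: load  L0  bus=[BusRd]  L0: P0=E P1=I P2=I  mem[L0]=40
12. P0: load  L2  bus=[BusRd]  L2: P0=S P1=I P2=O  mem[L2]=36
13. P2: store L2 := 12  bus=[BusUpgr]  L2: P0=I P1=I P2=M  mem[L2]=36
14. P2: load  L3  bus=[BusRd]  L3: P0=I P1=I P2=E  mem[L3]=0
15. P0: store L4 := 36  bus=[BusRdX]  L4: P0=M P1=I P2=I  mem[L4]=40
16. P0: load  L2  bus=[BusRd]  L2: P0=S P1=I P2=O  mem[L2]=36
17. P1: store L2 := 44  bus=[BusRdX,Flush]  L2: P0=I P1=M P2=I  mem[L2]=12
18. P0: store L3 := 57  bus=[BusRdX]  L3: P0=M P1=I P2=I  mem[L3]=0
19. P2: load  L0  bus=[BusRd]  L0: P0=S P1=I P2=S  mem[L0]=40
20. P0: load  L2  bus=[BusRd]  L2: P0=S P1=O P2=I  mem[L2]=12
21. P2: load  L4  bus=[BusRd]  L4: P0=O P1=I P2=S  mem[L4]=40
22. P0: store L2 := 25  bus=[BusUpgr,Flush]  L2: P0=M P1=I P2=I  mem[L2]=44
23. P0: store L2 := 69  bus=[-]  L2: P0=M P1=I P2=I  mem[L2]=44
24. P1: load  L3  bus=[BusRd]  L3: P0=O P1=S P2=I  mem[L3]=0
25. P1: store L2 := 73  bus=[BusRdX,Flush]  L2: P0=I P1=M P2=I  mem[L2]=69
26. P2: load  L2  bus=[BusRd]  L2: P0=I P1=O P2=S  mem[L2]=69
27. P1: store L2 := 36  bus=[BusUpgr]  L2: P0=I P1=M P2=I  mem[L2]=69
28. P2: load  L2  bus=[BusRd]  L2: P0=I P1=O P2=S  mem[L2]=69
29. P1: store L2 := 41  bus=[BusUpgr]  L2: P0=I P1=M P2=I  mem[L2]=69

invalidations = 3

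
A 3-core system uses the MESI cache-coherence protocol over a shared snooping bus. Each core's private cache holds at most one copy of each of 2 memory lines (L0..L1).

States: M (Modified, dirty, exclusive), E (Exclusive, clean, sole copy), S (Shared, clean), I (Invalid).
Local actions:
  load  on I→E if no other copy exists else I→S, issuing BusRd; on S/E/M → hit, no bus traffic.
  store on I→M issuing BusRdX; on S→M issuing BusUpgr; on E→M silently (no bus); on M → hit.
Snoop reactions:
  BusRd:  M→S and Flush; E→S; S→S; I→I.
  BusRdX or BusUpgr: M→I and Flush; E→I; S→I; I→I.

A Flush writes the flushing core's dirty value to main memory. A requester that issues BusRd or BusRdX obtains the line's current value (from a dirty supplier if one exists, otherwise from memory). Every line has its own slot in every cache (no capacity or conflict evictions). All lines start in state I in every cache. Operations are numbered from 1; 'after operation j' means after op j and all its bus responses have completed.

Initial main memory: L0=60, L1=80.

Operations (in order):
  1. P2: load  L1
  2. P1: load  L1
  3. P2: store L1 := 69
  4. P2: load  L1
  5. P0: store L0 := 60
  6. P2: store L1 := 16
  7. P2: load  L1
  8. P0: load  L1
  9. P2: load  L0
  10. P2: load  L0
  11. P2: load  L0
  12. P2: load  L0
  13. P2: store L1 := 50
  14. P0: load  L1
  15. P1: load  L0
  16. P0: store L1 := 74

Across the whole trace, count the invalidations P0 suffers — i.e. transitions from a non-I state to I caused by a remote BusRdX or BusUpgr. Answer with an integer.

step 1: P2: load  L1  ⟶  IIE  (L1)  txn=BusRd  M[L1]=80
step 2: P1: load  L1  ⟶  ISS  (L1)  txn=BusRd  M[L1]=80
step 3: P2: store L1 := 69  ⟶  IIM  (L1)  txn=BusUpgr  M[L1]=80
step 4: P2: load  L1  ⟶  IIM  (L1)  txn=∅  M[L1]=80
step 5: P0: store L0 := 60  ⟶  MII  (L0)  txn=BusRdX  M[L0]=60
step 6: P2: store L1 := 16  ⟶  IIM  (L1)  txn=∅  M[L1]=80
step 7: P2: load  L1  ⟶  IIM  (L1)  txn=∅  M[L1]=80
step 8: P0: load  L1  ⟶  SIS  (L1)  txn=BusRd+Flush  M[L1]=16
step 9: P2: load  L0  ⟶  SIS  (L0)  txn=BusRd+Flush  M[L0]=60
step 10: P2: load  L0  ⟶  SIS  (L0)  txn=∅  M[L0]=60
step 11: P2: load  L0  ⟶  SIS  (L0)  txn=∅  M[L0]=60
step 12: P2: load  L0  ⟶  SIS  (L0)  txn=∅  M[L0]=60
step 13: P2: store L1 := 50  ⟶  IIM  (L1)  txn=BusUpgr  M[L1]=16
step 14: P0: load  L1  ⟶  SIS  (L1)  txn=BusRd+Flush  M[L1]=50
step 15: P1: load  L0  ⟶  SSS  (L0)  txn=BusRd  M[L0]=60
step 16: P0: store L1 := 74  ⟶  MII  (L1)  txn=BusUpgr  M[L1]=50

invalidations = 1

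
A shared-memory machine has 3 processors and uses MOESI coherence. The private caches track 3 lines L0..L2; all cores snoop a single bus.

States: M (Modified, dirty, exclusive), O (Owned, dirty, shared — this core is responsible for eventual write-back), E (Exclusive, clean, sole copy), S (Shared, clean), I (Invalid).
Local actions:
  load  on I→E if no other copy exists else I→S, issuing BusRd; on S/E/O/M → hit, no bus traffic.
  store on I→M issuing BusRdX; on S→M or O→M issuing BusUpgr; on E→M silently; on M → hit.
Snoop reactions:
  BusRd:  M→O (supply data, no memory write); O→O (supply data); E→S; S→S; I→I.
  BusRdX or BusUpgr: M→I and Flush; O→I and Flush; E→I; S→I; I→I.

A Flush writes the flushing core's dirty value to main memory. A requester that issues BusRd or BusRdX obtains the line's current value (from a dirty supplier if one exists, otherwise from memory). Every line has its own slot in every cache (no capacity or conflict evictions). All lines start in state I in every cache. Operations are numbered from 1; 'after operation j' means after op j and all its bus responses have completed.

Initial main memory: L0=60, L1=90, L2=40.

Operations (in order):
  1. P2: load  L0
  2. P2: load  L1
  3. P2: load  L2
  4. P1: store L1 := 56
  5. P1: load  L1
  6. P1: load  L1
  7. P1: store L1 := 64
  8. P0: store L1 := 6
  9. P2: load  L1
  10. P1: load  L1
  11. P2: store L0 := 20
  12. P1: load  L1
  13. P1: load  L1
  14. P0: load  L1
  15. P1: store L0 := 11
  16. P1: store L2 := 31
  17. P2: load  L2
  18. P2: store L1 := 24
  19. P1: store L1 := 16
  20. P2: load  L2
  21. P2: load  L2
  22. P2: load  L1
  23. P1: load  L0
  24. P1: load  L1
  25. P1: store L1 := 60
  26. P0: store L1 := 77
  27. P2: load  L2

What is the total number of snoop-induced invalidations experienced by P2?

step 1: P2: load  L0  ⟶  IIE  (L0)  txn=BusRd  M[L0]=60
step 2: P2: load  L1  ⟶  IIE  (L1)  txn=BusRd  M[L1]=90
step 3: P2: load  L2  ⟶  IIE  (L2)  txn=BusRd  M[L2]=40
step 4: P1: store L1 := 56  ⟶  IMI  (L1)  txn=BusRdX  M[L1]=90
step 5: P1: load  L1  ⟶  IMI  (L1)  txn=∅  M[L1]=90
step 6: P1: load  L1  ⟶  IMI  (L1)  txn=∅  M[L1]=90
step 7: P1: store L1 := 64  ⟶  IMI  (L1)  txn=∅  M[L1]=90
step 8: P0: store L1 := 6  ⟶  MII  (L1)  txn=BusRdX+Flush  M[L1]=64
step 9: P2: load  L1  ⟶  OIS  (L1)  txn=BusRd  M[L1]=64
step 10: P1: load  L1  ⟶  OSS  (L1)  txn=BusRd  M[L1]=64
step 11: P2: store L0 := 20  ⟶  IIM  (L0)  txn=∅  M[L0]=60
step 12: P1: load  L1  ⟶  OSS  (L1)  txn=∅  M[L1]=64
step 13: P1: load  L1  ⟶  OSS  (L1)  txn=∅  M[L1]=64
step 14: P0: load  L1  ⟶  OSS  (L1)  txn=∅  M[L1]=64
step 15: P1: store L0 := 11  ⟶  IMI  (L0)  txn=BusRdX+Flush  M[L0]=20
step 16: P1: store L2 := 31  ⟶  IMI  (L2)  txn=BusRdX  M[L2]=40
step 17: P2: load  L2  ⟶  IOS  (L2)  txn=BusRd  M[L2]=40
step 18: P2: store L1 := 24  ⟶  IIM  (L1)  txn=BusUpgr+Flush  M[L1]=6
step 19: P1: store L1 := 16  ⟶  IMI  (L1)  txn=BusRdX+Flush  M[L1]=24
step 20: P2: load  L2  ⟶  IOS  (L2)  txn=∅  M[L2]=40
step 21: P2: load  L2  ⟶  IOS  (L2)  txn=∅  M[L2]=40
step 22: P2: load  L1  ⟶  IOS  (L1)  txn=BusRd  M[L1]=24
step 23: P1: load  L0  ⟶  IMI  (L0)  txn=∅  M[L0]=20
step 24: P1: load  L1  ⟶  IOS  (L1)  txn=∅  M[L1]=24
step 25: P1: store L1 := 60  ⟶  IMI  (L1)  txn=BusUpgr  M[L1]=24
step 26: P0: store L1 := 77  ⟶  MII  (L1)  txn=BusRdX+Flush  M[L1]=60
step 27: P2: load  L2  ⟶  IOS  (L2)  txn=∅  M[L2]=40

invalidations = 5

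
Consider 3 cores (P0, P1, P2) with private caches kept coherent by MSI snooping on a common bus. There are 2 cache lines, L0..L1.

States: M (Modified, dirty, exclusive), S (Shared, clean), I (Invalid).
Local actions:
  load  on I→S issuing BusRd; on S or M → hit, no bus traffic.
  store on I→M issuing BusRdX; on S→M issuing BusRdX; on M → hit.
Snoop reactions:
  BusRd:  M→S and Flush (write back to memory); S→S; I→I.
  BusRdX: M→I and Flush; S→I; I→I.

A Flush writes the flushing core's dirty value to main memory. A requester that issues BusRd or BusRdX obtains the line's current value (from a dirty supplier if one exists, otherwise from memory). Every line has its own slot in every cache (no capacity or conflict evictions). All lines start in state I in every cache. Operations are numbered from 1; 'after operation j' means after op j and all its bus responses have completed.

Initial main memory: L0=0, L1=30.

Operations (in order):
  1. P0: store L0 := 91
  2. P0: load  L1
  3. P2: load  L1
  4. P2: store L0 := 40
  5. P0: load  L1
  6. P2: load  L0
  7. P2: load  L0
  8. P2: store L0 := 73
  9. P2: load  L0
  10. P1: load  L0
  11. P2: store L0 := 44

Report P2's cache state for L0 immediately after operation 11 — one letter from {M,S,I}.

[1] P0: store L0 := 91 | P0:M(91), P1:I, P2:I | bus: BusRdX
[2] P0: load  L1 | P0:S(30), P1:I, P2:I | bus: BusRd
[3] P2: load  L1 | P0:S(30), P1:I, P2:S(30) | bus: BusRd
[4] P2: store L0 := 40 | P0:I, P1:I, P2:M(40) | bus: BusRdX,Flush
[5] P0: load  L1 | P0:S(30), P1:I, P2:S(30) | bus: none
[6] P2: load  L0 | P0:I, P1:I, P2:M(40) | bus: none
[7] P2: load  L0 | P0:I, P1:I, P2:M(40) | bus: none
[8] P2: store L0 := 73 | P0:I, P1:I, P2:M(73) | bus: none
[9] P2: load  L0 | P0:I, P1:I, P2:M(73) | bus: none
[10] P1: load  L0 | P0:I, P1:S(73), P2:S(73) | bus: BusRd,Flush
[11] P2: store L0 := 44 | P0:I, P1:I, P2:M(44) | bus: BusRdX

state = M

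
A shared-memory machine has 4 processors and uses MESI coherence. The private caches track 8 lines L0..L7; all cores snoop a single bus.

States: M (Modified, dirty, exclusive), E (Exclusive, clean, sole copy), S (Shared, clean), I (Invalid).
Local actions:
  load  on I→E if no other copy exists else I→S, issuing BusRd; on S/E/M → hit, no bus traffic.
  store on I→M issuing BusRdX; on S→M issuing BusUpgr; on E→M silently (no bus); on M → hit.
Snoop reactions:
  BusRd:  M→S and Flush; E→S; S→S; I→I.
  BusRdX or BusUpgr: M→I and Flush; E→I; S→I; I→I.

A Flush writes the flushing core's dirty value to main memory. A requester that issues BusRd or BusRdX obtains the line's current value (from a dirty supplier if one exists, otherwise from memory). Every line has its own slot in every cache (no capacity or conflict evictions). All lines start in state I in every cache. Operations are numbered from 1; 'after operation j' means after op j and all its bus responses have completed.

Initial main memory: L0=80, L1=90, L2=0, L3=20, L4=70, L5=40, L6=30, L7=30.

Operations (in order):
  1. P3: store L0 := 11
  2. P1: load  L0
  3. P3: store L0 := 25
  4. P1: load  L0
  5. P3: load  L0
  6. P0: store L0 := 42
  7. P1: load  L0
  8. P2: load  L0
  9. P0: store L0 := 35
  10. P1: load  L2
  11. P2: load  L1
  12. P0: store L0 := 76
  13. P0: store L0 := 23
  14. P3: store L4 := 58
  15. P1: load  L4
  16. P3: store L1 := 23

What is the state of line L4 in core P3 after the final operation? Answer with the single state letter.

  op1 P3: store L0 := 11 → I/I/I/M on L0; bus BusRdX; mem=80
  op2 P1: load  L0 → I/S/I/S on L0; bus BusRd Flush; mem=11
  op3 P3: store L0 := 25 → I/I/I/M on L0; bus BusUpgr; mem=11
  op4 P1: load  L0 → I/S/I/S on L0; bus BusRd Flush; mem=25
  op5 P3: load  L0 → I/S/I/S on L0; bus (none); mem=25
  op6 P0: store L0 := 42 → M/I/I/I on L0; bus BusRdX; mem=25
  op7 P1: load  L0 → S/S/I/I on L0; bus BusRd Flush; mem=42
  op8 P2: load  L0 → S/S/S/I on L0; bus BusRd; mem=42
  op9 P0: store L0 := 35 → M/I/I/I on L0; bus BusUpgr; mem=42
  op10 P1: load  L2 → I/E/I/I on L2; bus BusRd; mem=0
  op11 P2: load  L1 → I/I/E/I on L1; bus BusRd; mem=90
  op12 P0: store L0 := 76 → M/I/I/I on L0; bus (none); mem=42
  op13 P0: store L0 := 23 → M/I/I/I on L0; bus (none); mem=42
  op14 P3: store L4 := 58 → I/I/I/M on L4; bus BusRdX; mem=70
  op15 P1: load  L4 → I/S/I/S on L4; bus BusRd Flush; mem=58
  op16 P3: store L1 := 23 → I/I/I/M on L1; bus BusRdX; mem=90

state = S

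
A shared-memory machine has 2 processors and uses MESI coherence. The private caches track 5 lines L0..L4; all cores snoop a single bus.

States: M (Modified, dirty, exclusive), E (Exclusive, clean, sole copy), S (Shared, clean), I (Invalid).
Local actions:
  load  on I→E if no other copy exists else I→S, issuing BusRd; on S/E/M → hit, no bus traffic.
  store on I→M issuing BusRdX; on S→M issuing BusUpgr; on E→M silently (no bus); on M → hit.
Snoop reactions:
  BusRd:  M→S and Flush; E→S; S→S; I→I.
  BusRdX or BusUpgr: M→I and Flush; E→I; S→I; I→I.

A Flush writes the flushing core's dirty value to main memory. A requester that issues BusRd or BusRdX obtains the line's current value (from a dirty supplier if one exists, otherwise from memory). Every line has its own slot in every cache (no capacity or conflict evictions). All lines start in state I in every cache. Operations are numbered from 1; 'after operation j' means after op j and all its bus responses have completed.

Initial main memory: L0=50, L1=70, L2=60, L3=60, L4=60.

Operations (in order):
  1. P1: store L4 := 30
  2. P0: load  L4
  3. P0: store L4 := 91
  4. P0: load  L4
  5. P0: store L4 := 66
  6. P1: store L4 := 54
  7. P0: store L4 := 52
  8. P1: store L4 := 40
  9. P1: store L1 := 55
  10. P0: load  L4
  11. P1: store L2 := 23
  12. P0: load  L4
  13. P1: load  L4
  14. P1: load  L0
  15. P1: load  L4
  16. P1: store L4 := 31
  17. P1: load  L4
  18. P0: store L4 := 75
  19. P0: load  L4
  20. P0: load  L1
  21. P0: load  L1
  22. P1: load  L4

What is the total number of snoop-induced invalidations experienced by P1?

invalidations = 3

[1] P1: store L4 := 30 | P0:I, P1:M(30) | bus: BusRdX
[2] P0: load  L4 | P0:S(30), P1:S(30) | bus: BusRd,Flush
[3] P0: store L4 := 91 | P0:M(91), P1:I | bus: BusUpgr
[4] P0: load  L4 | P0:M(91), P1:I | bus: none
[5] P0: store L4 := 66 | P0:M(66), P1:I | bus: none
[6] P1: store L4 := 54 | P0:I, P1:M(54) | bus: BusRdX,Flush
[7] P0: store L4 := 52 | P0:M(52), P1:I | bus: BusRdX,Flush
[8] P1: store L4 := 40 | P0:I, P1:M(40) | bus: BusRdX,Flush
[9] P1: store L1 := 55 | P0:I, P1:M(55) | bus: BusRdX
[10] P0: load  L4 | P0:S(40), P1:S(40) | bus: BusRd,Flush
[11] P1: store L2 := 23 | P0:I, P1:M(23) | bus: BusRdX
[12] P0: load  L4 | P0:S(40), P1:S(40) | bus: none
[13] P1: load  L4 | P0:S(40), P1:S(40) | bus: none
[14] P1: load  L0 | P0:I, P1:E(50) | bus: BusRd
[15] P1: load  L4 | P0:S(40), P1:S(40) | bus: none
[16] P1: store L4 := 31 | P0:I, P1:M(31) | bus: BusUpgr
[17] P1: load  L4 | P0:I, P1:M(31) | bus: none
[18] P0: store L4 := 75 | P0:M(75), P1:I | bus: BusRdX,Flush
[19] P0: load  L4 | P0:M(75), P1:I | bus: none
[20] P0: load  L1 | P0:S(55), P1:S(55) | bus: BusRd,Flush
[21] P0: load  L1 | P0:S(55), P1:S(55) | bus: none
[22] P1: load  L4 | P0:S(75), P1:S(75) | bus: BusRd,Flush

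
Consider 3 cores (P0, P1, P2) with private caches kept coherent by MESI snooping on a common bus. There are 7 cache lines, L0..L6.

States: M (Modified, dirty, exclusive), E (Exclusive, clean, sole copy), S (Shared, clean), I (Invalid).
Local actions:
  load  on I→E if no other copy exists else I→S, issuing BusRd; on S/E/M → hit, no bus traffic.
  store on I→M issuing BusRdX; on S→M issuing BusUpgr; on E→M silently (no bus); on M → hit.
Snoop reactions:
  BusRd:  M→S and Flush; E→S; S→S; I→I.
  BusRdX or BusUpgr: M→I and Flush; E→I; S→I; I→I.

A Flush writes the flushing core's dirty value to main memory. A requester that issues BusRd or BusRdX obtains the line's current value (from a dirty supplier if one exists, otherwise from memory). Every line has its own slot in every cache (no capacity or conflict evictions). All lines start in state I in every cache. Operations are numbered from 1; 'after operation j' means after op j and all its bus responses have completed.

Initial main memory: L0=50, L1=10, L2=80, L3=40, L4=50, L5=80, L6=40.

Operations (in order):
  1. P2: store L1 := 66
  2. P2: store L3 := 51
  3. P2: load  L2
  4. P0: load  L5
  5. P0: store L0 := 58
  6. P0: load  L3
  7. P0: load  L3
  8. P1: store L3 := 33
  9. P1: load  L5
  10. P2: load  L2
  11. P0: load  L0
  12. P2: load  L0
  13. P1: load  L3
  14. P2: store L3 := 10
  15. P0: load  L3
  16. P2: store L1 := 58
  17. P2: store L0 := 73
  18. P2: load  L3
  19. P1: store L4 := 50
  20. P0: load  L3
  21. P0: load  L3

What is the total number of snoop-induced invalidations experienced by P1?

  op1 P2: store L1 := 66 → I/I/M on L1; bus BusRdX; mem=10
  op2 P2: store L3 := 51 → I/I/M on L3; bus BusRdX; mem=40
  op3 P2: load  L2 → I/I/E on L2; bus BusRd; mem=80
  op4 P0: load  L5 → E/I/I on L5; bus BusRd; mem=80
  op5 P0: store L0 := 58 → M/I/I on L0; bus BusRdX; mem=50
  op6 P0: load  L3 → S/I/S on L3; bus BusRd Flush; mem=51
  op7 P0: load  L3 → S/I/S on L3; bus (none); mem=51
  op8 P1: store L3 := 33 → I/M/I on L3; bus BusRdX; mem=51
  op9 P1: load  L5 → S/S/I on L5; bus BusRd; mem=80
  op10 P2: load  L2 → I/I/E on L2; bus (none); mem=80
  op11 P0: load  L0 → M/I/I on L0; bus (none); mem=50
  op12 P2: load  L0 → S/I/S on L0; bus BusRd Flush; mem=58
  op13 P1: load  L3 → I/M/I on L3; bus (none); mem=51
  op14 P2: store L3 := 10 → I/I/M on L3; bus BusRdX Flush; mem=33
  op15 P0: load  L3 → S/I/S on L3; bus BusRd Flush; mem=10
  op16 P2: store L1 := 58 → I/I/M on L1; bus (none); mem=10
  op17 P2: store L0 := 73 → I/I/M on L0; bus BusUpgr; mem=58
  op18 P2: load  L3 → S/I/S on L3; bus (none); mem=10
  op19 P1: store L4 := 50 → I/M/I on L4; bus BusRdX; mem=50
  op20 P0: load  L3 → S/I/S on L3; bus (none); mem=10
  op21 P0: load  L3 → S/I/S on L3; bus (none); mem=10

invalidations = 1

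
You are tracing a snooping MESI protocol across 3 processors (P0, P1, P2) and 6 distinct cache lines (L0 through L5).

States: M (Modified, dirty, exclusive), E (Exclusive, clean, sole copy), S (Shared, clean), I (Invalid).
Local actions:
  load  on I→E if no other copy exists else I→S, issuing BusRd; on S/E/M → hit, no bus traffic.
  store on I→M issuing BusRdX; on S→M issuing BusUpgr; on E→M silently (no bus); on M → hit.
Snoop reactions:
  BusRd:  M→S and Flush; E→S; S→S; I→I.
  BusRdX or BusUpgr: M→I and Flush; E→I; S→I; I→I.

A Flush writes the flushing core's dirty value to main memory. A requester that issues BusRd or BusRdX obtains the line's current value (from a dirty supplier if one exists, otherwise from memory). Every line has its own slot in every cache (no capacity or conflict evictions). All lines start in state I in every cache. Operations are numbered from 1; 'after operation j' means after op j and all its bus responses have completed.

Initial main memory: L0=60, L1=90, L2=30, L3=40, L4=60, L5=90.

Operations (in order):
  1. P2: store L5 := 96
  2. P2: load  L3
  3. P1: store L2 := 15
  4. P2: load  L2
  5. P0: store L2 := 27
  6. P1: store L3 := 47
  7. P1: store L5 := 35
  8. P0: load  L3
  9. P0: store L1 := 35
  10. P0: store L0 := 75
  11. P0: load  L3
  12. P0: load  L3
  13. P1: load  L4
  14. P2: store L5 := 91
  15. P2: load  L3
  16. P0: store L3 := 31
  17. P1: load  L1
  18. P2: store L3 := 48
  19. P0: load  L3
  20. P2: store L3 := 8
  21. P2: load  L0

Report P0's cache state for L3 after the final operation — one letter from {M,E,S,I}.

state = I

step 1: P2: store L5 := 96  ⟶  IIM  (L5)  txn=BusRdX  M[L5]=90
step 2: P2: load  L3  ⟶  IIE  (L3)  txn=BusRd  M[L3]=40
step 3: P1: store L2 := 15  ⟶  IMI  (L2)  txn=BusRdX  M[L2]=30
step 4: P2: load  L2  ⟶  ISS  (L2)  txn=BusRd+Flush  M[L2]=15
step 5: P0: store L2 := 27  ⟶  MII  (L2)  txn=BusRdX  M[L2]=15
step 6: P1: store L3 := 47  ⟶  IMI  (L3)  txn=BusRdX  M[L3]=40
step 7: P1: store L5 := 35  ⟶  IMI  (L5)  txn=BusRdX+Flush  M[L5]=96
step 8: P0: load  L3  ⟶  SSI  (L3)  txn=BusRd+Flush  M[L3]=47
step 9: P0: store L1 := 35  ⟶  MII  (L1)  txn=BusRdX  M[L1]=90
step 10: P0: store L0 := 75  ⟶  MII  (L0)  txn=BusRdX  M[L0]=60
step 11: P0: load  L3  ⟶  SSI  (L3)  txn=∅  M[L3]=47
step 12: P0: load  L3  ⟶  SSI  (L3)  txn=∅  M[L3]=47
step 13: P1: load  L4  ⟶  IEI  (L4)  txn=BusRd  M[L4]=60
step 14: P2: store L5 := 91  ⟶  IIM  (L5)  txn=BusRdX+Flush  M[L5]=35
step 15: P2: load  L3  ⟶  SSS  (L3)  txn=BusRd  M[L3]=47
step 16: P0: store L3 := 31  ⟶  MII  (L3)  txn=BusUpgr  M[L3]=47
step 17: P1: load  L1  ⟶  SSI  (L1)  txn=BusRd+Flush  M[L1]=35
step 18: P2: store L3 := 48  ⟶  IIM  (L3)  txn=BusRdX+Flush  M[L3]=31
step 19: P0: load  L3  ⟶  SIS  (L3)  txn=BusRd+Flush  M[L3]=48
step 20: P2: store L3 := 8  ⟶  IIM  (L3)  txn=BusUpgr  M[L3]=48
step 21: P2: load  L0  ⟶  SIS  (L0)  txn=BusRd+Flush  M[L0]=75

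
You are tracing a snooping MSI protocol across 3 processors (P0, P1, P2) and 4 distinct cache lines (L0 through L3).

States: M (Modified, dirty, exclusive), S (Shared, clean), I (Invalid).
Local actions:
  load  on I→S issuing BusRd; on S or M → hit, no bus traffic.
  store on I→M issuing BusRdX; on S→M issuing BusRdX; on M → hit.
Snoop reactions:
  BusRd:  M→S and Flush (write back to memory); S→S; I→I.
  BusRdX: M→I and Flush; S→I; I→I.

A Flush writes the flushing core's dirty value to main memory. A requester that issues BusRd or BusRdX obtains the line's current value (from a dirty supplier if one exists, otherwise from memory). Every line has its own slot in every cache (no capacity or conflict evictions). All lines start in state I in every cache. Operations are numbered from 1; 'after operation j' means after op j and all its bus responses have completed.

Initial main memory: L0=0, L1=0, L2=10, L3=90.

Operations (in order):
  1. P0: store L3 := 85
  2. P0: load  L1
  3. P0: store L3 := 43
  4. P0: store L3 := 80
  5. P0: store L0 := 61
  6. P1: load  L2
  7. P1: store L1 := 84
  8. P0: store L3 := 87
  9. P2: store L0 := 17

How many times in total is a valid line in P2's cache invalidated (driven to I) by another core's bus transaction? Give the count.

step 1: P0: store L3 := 85  ⟶  MII  (L3)  txn=BusRdX  M[L3]=90
step 2: P0: load  L1  ⟶  SII  (L1)  txn=BusRd  M[L1]=0
step 3: P0: store L3 := 43  ⟶  MII  (L3)  txn=∅  M[L3]=90
step 4: P0: store L3 := 80  ⟶  MII  (L3)  txn=∅  M[L3]=90
step 5: P0: store L0 := 61  ⟶  MII  (L0)  txn=BusRdX  M[L0]=0
step 6: P1: load  L2  ⟶  ISI  (L2)  txn=BusRd  M[L2]=10
step 7: P1: store L1 := 84  ⟶  IMI  (L1)  txn=BusRdX  M[L1]=0
step 8: P0: store L3 := 87  ⟶  MII  (L3)  txn=∅  M[L3]=90
step 9: P2: store L0 := 17  ⟶  IIM  (L0)  txn=BusRdX+Flush  M[L0]=61

invalidations = 0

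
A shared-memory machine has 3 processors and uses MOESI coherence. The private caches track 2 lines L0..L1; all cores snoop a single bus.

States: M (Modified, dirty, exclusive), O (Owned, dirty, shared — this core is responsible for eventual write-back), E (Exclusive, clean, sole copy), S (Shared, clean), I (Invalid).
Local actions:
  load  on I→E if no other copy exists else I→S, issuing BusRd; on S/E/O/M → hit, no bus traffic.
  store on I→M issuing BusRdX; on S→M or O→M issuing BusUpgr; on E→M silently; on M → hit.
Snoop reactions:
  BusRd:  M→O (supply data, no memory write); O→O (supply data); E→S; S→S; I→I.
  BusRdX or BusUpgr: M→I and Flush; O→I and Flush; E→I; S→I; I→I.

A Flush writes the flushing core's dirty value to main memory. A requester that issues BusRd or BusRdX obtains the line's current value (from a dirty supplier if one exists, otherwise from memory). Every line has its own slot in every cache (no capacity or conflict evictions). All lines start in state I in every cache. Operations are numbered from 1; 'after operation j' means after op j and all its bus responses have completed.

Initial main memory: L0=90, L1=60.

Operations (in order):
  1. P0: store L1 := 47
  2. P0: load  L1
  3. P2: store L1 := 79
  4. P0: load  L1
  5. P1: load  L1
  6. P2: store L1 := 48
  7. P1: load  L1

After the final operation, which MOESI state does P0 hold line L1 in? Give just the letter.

state = I

1. P0: store L1 := 47  bus=[BusRdX]  L1: P0=M P1=I P2=I  mem[L1]=60
2. P0: load  L1  bus=[-]  L1: P0=M P1=I P2=I  mem[L1]=60
3. P2: store L1 := 79  bus=[BusRdX,Flush]  L1: P0=I P1=I P2=M  mem[L1]=47
4. P0: load  L1  bus=[BusRd]  L1: P0=S P1=I P2=O  mem[L1]=47
5. P1: load  L1  bus=[BusRd]  L1: P0=S P1=S P2=O  mem[L1]=47
6. P2: store L1 := 48  bus=[BusUpgr]  L1: P0=I P1=I P2=M  mem[L1]=47
7. P1: load  L1  bus=[BusRd]  L1: P0=I P1=S P2=O  mem[L1]=47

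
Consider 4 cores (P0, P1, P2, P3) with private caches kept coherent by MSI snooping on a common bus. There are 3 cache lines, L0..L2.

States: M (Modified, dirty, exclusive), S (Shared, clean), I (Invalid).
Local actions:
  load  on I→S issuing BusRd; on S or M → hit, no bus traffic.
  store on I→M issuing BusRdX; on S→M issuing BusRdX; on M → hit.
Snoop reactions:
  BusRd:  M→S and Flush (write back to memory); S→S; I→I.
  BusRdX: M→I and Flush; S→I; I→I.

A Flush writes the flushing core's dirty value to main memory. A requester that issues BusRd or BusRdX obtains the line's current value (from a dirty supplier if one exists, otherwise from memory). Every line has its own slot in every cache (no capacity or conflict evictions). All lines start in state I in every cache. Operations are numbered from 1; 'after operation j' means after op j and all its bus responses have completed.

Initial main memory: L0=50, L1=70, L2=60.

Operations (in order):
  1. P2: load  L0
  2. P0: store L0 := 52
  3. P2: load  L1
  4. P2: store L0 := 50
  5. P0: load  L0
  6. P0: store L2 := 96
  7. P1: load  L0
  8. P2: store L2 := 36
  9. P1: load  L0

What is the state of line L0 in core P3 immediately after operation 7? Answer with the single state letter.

1. P2: load  L0  bus=[BusRd]  L0: P0=I P1=I P2=S P3=I  mem[L0]=50
2. P0: store L0 := 52  bus=[BusRdX]  L0: P0=M P1=I P2=I P3=I  mem[L0]=50
3. P2: load  L1  bus=[BusRd]  L1: P0=I P1=I P2=S P3=I  mem[L1]=70
4. P2: store L0 := 50  bus=[BusRdX,Flush]  L0: P0=I P1=I P2=M P3=I  mem[L0]=52
5. P0: load  L0  bus=[BusRd,Flush]  L0: P0=S P1=I P2=S P3=I  mem[L0]=50
6. P0: store L2 := 96  bus=[BusRdX]  L2: P0=M P1=I P2=I P3=I  mem[L2]=60
7. P1: load  L0  bus=[BusRd]  L0: P0=S P1=S P2=S P3=I  mem[L0]=50
8. P2: store L2 := 36  bus=[BusRdX,Flush]  L2: P0=I P1=I P2=M P3=I  mem[L2]=96
9. P1: load  L0  bus=[-]  L0: P0=S P1=S P2=S P3=I  mem[L0]=50

state = I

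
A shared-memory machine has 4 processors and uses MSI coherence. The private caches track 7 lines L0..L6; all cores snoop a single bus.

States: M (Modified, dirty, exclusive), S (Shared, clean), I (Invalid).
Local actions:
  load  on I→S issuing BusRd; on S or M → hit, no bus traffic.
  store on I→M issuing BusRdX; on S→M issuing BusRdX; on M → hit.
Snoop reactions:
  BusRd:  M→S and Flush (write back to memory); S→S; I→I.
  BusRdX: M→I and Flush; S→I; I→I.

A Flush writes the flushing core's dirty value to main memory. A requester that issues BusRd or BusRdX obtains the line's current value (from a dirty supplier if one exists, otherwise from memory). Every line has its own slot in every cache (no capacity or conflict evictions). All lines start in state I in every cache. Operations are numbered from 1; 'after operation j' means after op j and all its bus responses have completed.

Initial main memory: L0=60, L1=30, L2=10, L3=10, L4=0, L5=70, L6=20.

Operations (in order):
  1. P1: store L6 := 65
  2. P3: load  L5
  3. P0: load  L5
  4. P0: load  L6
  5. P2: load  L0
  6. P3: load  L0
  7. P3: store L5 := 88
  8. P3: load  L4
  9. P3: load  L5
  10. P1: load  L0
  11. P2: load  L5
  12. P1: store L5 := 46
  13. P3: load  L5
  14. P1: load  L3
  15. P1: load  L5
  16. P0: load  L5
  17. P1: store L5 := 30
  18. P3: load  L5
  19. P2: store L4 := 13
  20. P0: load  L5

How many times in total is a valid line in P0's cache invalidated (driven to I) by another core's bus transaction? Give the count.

step 1: P1: store L6 := 65  ⟶  IMII  (L6)  txn=BusRdX  M[L6]=20
step 2: P3: load  L5  ⟶  IIIS  (L5)  txn=BusRd  M[L5]=70
step 3: P0: load  L5  ⟶  SIIS  (L5)  txn=BusRd  M[L5]=70
step 4: P0: load  L6  ⟶  SSII  (L6)  txn=BusRd+Flush  M[L6]=65
step 5: P2: load  L0  ⟶  IISI  (L0)  txn=BusRd  M[L0]=60
step 6: P3: load  L0  ⟶  IISS  (L0)  txn=BusRd  M[L0]=60
step 7: P3: store L5 := 88  ⟶  IIIM  (L5)  txn=BusRdX  M[L5]=70
step 8: P3: load  L4  ⟶  IIIS  (L4)  txn=BusRd  M[L4]=0
step 9: P3: load  L5  ⟶  IIIM  (L5)  txn=∅  M[L5]=70
step 10: P1: load  L0  ⟶  ISSS  (L0)  txn=BusRd  M[L0]=60
step 11: P2: load  L5  ⟶  IISS  (L5)  txn=BusRd+Flush  M[L5]=88
step 12: P1: store L5 := 46  ⟶  IMII  (L5)  txn=BusRdX  M[L5]=88
step 13: P3: load  L5  ⟶  ISIS  (L5)  txn=BusRd+Flush  M[L5]=46
step 14: P1: load  L3  ⟶  ISII  (L3)  txn=BusRd  M[L3]=10
step 15: P1: load  L5  ⟶  ISIS  (L5)  txn=∅  M[L5]=46
step 16: P0: load  L5  ⟶  SSIS  (L5)  txn=BusRd  M[L5]=46
step 17: P1: store L5 := 30  ⟶  IMII  (L5)  txn=BusRdX  M[L5]=46
step 18: P3: load  L5  ⟶  ISIS  (L5)  txn=BusRd+Flush  M[L5]=30
step 19: P2: store L4 := 13  ⟶  IIMI  (L4)  txn=BusRdX  M[L4]=0
step 20: P0: load  L5  ⟶  SSIS  (L5)  txn=BusRd  M[L5]=30

invalidations = 2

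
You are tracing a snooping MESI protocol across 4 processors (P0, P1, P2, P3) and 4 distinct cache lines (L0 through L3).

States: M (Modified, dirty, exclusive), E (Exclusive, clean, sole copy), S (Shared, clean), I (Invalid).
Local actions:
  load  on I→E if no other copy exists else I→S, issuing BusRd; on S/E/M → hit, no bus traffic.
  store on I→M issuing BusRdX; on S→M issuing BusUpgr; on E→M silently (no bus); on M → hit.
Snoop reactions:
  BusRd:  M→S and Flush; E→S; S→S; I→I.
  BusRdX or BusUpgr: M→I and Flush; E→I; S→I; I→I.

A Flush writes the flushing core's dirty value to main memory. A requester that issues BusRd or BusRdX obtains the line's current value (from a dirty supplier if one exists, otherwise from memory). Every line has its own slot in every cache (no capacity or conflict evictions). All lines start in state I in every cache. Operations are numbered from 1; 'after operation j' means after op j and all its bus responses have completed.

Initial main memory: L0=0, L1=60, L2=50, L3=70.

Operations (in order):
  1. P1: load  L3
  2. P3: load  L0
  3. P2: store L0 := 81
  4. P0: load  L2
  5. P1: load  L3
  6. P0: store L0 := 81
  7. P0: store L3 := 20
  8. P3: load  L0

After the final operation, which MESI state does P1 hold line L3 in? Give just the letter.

state = I

step 1: P1: load  L3  ⟶  IEII  (L3)  txn=BusRd  M[L3]=70
step 2: P3: load  L0  ⟶  IIIE  (L0)  txn=BusRd  M[L0]=0
step 3: P2: store L0 := 81  ⟶  IIMI  (L0)  txn=BusRdX  M[L0]=0
step 4: P0: load  L2  ⟶  EIII  (L2)  txn=BusRd  M[L2]=50
step 5: P1: load  L3  ⟶  IEII  (L3)  txn=∅  M[L3]=70
step 6: P0: store L0 := 81  ⟶  MIII  (L0)  txn=BusRdX+Flush  M[L0]=81
step 7: P0: store L3 := 20  ⟶  MIII  (L3)  txn=BusRdX  M[L3]=70
step 8: P3: load  L0  ⟶  SIIS  (L0)  txn=BusRd+Flush  M[L0]=81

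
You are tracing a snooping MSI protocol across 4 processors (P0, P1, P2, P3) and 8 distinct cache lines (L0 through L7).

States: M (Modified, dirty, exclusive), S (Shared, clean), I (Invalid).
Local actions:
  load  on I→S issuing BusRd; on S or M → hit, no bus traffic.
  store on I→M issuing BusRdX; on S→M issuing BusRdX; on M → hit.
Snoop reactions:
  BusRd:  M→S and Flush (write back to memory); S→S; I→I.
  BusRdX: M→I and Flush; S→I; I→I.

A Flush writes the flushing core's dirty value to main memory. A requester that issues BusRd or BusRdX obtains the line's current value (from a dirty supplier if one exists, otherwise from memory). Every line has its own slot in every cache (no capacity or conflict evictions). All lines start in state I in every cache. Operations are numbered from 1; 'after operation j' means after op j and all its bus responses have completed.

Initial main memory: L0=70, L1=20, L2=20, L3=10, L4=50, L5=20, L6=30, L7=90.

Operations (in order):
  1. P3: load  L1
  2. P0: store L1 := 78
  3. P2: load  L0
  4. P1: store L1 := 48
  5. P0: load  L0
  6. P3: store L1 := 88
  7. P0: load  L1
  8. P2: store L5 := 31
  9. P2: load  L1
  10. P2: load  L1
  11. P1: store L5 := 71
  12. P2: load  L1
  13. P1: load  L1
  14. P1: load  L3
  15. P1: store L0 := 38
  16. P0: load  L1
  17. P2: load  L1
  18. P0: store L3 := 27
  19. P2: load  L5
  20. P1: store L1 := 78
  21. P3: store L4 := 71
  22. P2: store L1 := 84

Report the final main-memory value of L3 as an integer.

step 1: P3: load  L1  ⟶  IIIS  (L1)  txn=BusRd  M[L1]=20
step 2: P0: store L1 := 78  ⟶  MIII  (L1)  txn=BusRdX  M[L1]=20
step 3: P2: load  L0  ⟶  IISI  (L0)  txn=BusRd  M[L0]=70
step 4: P1: store L1 := 48  ⟶  IMII  (L1)  txn=BusRdX+Flush  M[L1]=78
step 5: P0: load  L0  ⟶  SISI  (L0)  txn=BusRd  M[L0]=70
step 6: P3: store L1 := 88  ⟶  IIIM  (L1)  txn=BusRdX+Flush  M[L1]=48
step 7: P0: load  L1  ⟶  SIIS  (L1)  txn=BusRd+Flush  M[L1]=88
step 8: P2: store L5 := 31  ⟶  IIMI  (L5)  txn=BusRdX  M[L5]=20
step 9: P2: load  L1  ⟶  SISS  (L1)  txn=BusRd  M[L1]=88
step 10: P2: load  L1  ⟶  SISS  (L1)  txn=∅  M[L1]=88
step 11: P1: store L5 := 71  ⟶  IMII  (L5)  txn=BusRdX+Flush  M[L5]=31
step 12: P2: load  L1  ⟶  SISS  (L1)  txn=∅  M[L1]=88
step 13: P1: load  L1  ⟶  SSSS  (L1)  txn=BusRd  M[L1]=88
step 14: P1: load  L3  ⟶  ISII  (L3)  txn=BusRd  M[L3]=10
step 15: P1: store L0 := 38  ⟶  IMII  (L0)  txn=BusRdX  M[L0]=70
step 16: P0: load  L1  ⟶  SSSS  (L1)  txn=∅  M[L1]=88
step 17: P2: load  L1  ⟶  SSSS  (L1)  txn=∅  M[L1]=88
step 18: P0: store L3 := 27  ⟶  MIII  (L3)  txn=BusRdX  M[L3]=10
step 19: P2: load  L5  ⟶  ISSI  (L5)  txn=BusRd+Flush  M[L5]=71
step 20: P1: store L1 := 78  ⟶  IMII  (L1)  txn=BusRdX  M[L1]=88
step 21: P3: store L4 := 71  ⟶  IIIM  (L4)  txn=BusRdX  M[L4]=50
step 22: P2: store L1 := 84  ⟶  IIMI  (L1)  txn=BusRdX+Flush  M[L1]=78

memory[L3] = 10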